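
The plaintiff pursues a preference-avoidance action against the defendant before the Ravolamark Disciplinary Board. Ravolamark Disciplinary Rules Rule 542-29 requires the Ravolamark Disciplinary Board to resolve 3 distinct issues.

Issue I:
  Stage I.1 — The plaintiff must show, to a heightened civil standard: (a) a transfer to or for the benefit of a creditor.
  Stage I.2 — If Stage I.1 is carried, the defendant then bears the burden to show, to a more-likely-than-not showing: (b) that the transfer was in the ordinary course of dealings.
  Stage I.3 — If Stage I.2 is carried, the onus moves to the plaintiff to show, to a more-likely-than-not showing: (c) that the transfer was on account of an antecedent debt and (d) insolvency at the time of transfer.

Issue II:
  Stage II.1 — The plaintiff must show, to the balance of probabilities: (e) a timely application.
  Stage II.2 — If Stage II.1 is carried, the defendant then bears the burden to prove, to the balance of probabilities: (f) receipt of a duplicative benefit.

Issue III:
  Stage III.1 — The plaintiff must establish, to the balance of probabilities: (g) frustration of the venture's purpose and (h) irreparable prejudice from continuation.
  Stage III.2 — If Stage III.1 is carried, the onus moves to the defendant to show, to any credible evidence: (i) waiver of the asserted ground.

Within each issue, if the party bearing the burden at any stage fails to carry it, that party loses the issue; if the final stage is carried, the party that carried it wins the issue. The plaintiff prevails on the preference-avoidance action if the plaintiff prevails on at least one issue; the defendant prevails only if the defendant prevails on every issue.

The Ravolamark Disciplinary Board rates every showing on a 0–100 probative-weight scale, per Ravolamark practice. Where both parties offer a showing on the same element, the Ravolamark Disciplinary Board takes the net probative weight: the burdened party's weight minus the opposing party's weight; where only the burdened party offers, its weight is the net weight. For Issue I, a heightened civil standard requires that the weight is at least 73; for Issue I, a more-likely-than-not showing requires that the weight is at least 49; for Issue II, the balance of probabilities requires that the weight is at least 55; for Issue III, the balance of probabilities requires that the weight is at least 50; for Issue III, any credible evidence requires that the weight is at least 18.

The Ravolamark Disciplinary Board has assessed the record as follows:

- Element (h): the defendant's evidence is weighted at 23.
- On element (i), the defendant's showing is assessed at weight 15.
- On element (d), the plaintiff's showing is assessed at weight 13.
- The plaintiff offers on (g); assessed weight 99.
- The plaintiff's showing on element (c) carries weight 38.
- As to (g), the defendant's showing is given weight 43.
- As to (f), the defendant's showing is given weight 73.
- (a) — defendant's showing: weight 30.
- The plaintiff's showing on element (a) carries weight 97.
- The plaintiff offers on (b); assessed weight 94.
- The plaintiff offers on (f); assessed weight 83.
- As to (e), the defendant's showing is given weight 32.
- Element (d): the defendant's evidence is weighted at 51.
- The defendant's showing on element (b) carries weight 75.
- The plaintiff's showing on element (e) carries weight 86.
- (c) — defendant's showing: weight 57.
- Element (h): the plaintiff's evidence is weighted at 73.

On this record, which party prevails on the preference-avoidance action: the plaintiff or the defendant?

plaintiff

— Issue I —
At Stage I.1 the plaintiff must meet a heightened civil standard (weight is at least 73): on (a) the weight is 97 less the opposing 30 gives net 67, < 73, so (a) does not meet the standard.
  The plaintiff does not carry Stage I.1.
The defendant prevails on this issue.
— Issue II —
Stage II.1 — burden on plaintiff; standard: the balance of probabilities (weight is at least 55).
    (e): 86 − 32 = 54 < 55 [not met]
  The plaintiff does not carry Stage II.1.
So the defendant prevails on this issue.
— Issue III —
At Stage III.1 the plaintiff must meet the balance of probabilities (weight is at least 50): on (g) the weight is 99 less the opposing 43 gives net 56, ≥ 50, so (g) meets the standard; on (h) the weight is 73 less the opposing 23 gives net 50, ≥ 50, so (h) meets the standard.
  Stage III.1 carried; the burden shifts to the defendant.
At Stage III.2 the defendant must meet any credible evidence (weight is at least 18): on (i) the weight is 15, which does not reach 18, so (i) does not meet the standard.
  Stage III.2 not carried; the defendant fails its burden.
So the plaintiff prevails on this issue.
Per-issue: Issue I → defendant; Issue II → defendant; Issue III → plaintiff. The plaintiff must prevail on at least one issue; overall, the plaintiff prevails.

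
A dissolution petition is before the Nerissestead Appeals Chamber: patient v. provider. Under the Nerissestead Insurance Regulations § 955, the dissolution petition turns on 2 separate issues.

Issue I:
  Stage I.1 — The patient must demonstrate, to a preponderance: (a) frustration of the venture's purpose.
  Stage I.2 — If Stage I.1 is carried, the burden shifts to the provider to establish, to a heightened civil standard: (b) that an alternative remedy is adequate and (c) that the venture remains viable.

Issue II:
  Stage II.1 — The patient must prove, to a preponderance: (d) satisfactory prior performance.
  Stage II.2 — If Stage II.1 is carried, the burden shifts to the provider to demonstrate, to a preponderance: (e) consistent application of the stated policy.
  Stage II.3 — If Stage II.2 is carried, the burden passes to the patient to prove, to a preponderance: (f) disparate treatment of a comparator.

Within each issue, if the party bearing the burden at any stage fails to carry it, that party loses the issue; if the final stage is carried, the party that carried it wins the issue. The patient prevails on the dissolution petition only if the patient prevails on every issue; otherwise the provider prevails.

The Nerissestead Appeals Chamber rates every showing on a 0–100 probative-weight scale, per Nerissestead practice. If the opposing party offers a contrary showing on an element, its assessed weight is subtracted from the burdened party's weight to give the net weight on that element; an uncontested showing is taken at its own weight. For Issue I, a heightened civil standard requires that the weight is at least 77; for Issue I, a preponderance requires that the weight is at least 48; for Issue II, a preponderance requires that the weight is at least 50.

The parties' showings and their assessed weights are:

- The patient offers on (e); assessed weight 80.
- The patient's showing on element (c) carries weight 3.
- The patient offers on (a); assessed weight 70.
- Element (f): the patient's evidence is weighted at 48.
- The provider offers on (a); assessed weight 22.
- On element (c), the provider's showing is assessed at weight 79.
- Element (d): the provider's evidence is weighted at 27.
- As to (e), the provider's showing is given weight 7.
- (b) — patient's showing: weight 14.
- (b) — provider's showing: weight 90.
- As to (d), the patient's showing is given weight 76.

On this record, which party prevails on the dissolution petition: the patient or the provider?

provider

— Issue I —
Stage I.1 (patient, a preponderance, weight is at least 48): (a) net 70−22=48 ≥ 48 — meets.
  The patient carries Stage I.1; the provider now bears the burden.
Stage I.2 (provider, a heightened civil standard, weight is at least 77): (b) net 90−14=76 < 77 — fails; (c) net 79−3=76 < 77 — fails.
  Not every element is met, so the provider fails to carry Stage I.2.
The patient prevails on this issue.
— Issue II —
Stage II.1 — burden on patient; standard: a preponderance (weight is at least 50).
    (d): 76 − 27 = 49 < 50 [not met]
  The patient does not carry Stage II.1.
The analysis ends at Stage II.1; the provider prevails on this issue.
Per-issue: Issue I → patient; Issue II → provider. The patient must prevail on every issue; overall, the provider prevails.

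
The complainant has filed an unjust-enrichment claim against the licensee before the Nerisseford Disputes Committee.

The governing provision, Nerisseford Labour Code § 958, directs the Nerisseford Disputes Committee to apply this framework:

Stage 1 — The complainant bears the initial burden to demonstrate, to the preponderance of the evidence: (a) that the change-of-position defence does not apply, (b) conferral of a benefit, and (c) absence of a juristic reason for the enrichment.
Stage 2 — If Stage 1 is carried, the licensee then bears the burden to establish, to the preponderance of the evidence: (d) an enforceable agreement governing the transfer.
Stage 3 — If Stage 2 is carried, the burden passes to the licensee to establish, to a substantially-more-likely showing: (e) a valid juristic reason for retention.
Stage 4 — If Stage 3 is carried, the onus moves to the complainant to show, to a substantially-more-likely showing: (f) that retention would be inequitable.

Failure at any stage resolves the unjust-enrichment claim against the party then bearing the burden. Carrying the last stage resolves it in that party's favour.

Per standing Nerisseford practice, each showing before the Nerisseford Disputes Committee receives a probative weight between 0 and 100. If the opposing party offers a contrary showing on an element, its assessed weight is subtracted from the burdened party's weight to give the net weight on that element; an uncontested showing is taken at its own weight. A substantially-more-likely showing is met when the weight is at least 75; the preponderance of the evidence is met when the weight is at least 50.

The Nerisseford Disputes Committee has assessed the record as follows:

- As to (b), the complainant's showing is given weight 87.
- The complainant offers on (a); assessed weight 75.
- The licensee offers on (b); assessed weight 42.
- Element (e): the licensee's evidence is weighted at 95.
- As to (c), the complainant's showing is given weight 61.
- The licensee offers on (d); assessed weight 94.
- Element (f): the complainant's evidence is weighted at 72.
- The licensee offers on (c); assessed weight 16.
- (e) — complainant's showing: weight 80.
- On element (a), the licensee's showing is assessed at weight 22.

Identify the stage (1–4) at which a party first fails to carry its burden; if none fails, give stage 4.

Stage 1 (complainant, the preponderance of the evidence, weight is at least 50): (a) net 75−22=53 ≥ 50 — meets; (b) net 87−42=45 < 50 — fails; (c) net 61−16=45 < 50 — fails.
  The complainant does not carry Stage 1.
So the licensee prevails.

stage 1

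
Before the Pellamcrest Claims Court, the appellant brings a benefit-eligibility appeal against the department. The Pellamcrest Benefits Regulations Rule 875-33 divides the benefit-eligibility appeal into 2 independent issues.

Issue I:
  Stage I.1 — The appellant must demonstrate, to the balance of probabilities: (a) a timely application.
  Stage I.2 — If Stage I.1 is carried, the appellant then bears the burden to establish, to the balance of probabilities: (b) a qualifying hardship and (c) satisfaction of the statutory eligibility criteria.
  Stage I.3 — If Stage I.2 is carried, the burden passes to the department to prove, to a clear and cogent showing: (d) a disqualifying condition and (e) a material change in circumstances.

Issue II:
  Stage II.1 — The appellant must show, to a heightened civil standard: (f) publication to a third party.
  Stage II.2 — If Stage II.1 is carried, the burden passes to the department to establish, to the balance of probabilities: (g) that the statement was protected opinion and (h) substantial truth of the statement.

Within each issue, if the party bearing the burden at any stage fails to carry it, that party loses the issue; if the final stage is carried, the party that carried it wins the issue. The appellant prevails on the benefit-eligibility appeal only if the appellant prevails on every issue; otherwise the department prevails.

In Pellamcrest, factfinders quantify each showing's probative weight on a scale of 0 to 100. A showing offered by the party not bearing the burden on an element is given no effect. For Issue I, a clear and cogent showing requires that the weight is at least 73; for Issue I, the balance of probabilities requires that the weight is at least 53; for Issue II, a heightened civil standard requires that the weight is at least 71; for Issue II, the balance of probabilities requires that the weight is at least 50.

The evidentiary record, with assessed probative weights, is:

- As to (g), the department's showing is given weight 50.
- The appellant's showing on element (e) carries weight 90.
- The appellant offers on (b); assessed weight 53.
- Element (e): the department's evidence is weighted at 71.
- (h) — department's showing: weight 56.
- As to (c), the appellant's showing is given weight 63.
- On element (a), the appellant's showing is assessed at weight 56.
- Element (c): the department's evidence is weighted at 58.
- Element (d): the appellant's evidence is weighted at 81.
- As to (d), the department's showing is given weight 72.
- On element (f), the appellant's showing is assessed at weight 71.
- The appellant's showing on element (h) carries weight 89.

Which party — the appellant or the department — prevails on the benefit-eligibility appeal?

department

— Issue I —
At Stage I.1 the appellant must meet the balance of probabilities (weight is at least 53): on (a) the weight is 56, which does reach 53, so (a) meets the standard.
  All elements met. The appellant retains the burden for Stage I.2.
At Stage I.2 the appellant must meet the balance of probabilities (weight is at least 53): on (b) the weight is 53, which does reach 53, so (b) meets the standard; on (c) the weight is 63 (the department's 58 is given no effect), ≥ 53, so (c) meets the standard.
  All elements met. The burden passes to the department.
At Stage I.3 the department must meet a clear and cogent showing (weight is at least 73): on (d) the weight is 72 (the appellant's 81 is given no effect), which does not reach 73, so (d) does not meet the standard; on (e) the weight is 71 (the appellant's 90 is given no effect), which does not reach 73, so (e) does not meet the standard.
  Not every element is met, so the department fails to carry Stage I.3.
The appellant prevails on this issue.
— Issue II —
Stage II.1 (appellant, a heightened civil standard, weight is at least 71): (f) 71 ≥ 71 — meets.
  Stage II.1 carried; the burden shifts to the department.
Stage II.2 (department, the balance of probabilities, weight is at least 50): (g) 50 ≥ 50 — meets; (h) 56 (appellant's 89 disregarded) ≥ 50 — meets.
  The department carries the last stage.
With every stage satisfied, the department prevails on this issue.
Per-issue: Issue I → appellant; Issue II → department. The appellant must prevail on every issue; overall, the department prevails.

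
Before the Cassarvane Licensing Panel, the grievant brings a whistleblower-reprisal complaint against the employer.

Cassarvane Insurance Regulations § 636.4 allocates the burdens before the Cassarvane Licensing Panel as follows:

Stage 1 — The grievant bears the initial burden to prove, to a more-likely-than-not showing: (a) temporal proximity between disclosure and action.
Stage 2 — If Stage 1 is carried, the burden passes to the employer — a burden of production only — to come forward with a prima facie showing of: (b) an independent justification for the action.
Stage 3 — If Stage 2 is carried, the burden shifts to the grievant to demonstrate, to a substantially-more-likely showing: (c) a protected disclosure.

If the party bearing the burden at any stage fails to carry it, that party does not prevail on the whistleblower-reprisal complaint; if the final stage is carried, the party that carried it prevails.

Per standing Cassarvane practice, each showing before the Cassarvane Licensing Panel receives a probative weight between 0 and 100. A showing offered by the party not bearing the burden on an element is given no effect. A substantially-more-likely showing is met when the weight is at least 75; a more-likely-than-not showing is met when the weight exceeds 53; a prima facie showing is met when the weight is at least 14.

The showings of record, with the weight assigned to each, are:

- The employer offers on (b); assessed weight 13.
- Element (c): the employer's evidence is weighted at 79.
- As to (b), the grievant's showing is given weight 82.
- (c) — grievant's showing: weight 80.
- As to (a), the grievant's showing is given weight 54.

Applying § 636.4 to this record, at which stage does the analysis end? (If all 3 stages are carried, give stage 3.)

At Stage 1 the grievant must meet a more-likely-than-not showing (weight exceeds 53): on (a) the weight is 54, > 53, so (a) meets the standard.
  The grievant carries Stage 1; the employer now bears the burden.
At Stage 2 the employer must meet a prima facie showing (weight is at least 14): on (b) the weight is 13 (the grievant's 82 is given no effect), < 14, so (b) does not meet the standard.
  Stage 2 not carried; the employer fails its burden.
So the grievant prevails.

stage 2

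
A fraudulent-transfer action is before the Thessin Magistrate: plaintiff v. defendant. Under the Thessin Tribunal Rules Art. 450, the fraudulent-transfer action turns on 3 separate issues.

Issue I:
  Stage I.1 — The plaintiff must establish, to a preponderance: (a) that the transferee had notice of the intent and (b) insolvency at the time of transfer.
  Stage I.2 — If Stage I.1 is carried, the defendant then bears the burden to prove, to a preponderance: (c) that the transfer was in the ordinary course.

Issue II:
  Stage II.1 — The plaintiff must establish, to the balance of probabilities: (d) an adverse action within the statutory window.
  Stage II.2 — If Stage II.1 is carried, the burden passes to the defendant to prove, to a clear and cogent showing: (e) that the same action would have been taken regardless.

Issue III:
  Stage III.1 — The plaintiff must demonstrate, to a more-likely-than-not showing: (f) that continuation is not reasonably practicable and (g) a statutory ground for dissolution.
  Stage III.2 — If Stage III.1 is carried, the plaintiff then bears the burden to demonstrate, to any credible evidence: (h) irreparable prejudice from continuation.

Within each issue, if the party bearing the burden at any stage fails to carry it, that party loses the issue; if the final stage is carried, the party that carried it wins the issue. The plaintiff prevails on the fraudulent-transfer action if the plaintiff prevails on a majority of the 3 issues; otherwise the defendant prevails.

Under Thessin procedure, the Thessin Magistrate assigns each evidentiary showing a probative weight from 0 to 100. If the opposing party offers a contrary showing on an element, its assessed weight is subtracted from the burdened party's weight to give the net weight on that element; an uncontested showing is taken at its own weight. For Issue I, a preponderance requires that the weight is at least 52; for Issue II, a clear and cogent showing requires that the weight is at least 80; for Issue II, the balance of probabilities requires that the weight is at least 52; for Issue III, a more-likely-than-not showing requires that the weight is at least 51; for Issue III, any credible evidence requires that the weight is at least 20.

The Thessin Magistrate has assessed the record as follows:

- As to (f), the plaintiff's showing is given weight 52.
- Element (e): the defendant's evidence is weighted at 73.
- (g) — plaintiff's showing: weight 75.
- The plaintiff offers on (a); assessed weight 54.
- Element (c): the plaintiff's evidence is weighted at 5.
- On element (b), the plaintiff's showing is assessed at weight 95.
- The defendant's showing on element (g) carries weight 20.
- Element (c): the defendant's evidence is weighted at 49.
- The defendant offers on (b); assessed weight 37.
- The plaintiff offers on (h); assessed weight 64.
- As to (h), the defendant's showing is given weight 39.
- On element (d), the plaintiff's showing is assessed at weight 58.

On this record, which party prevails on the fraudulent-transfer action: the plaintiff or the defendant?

— Issue I —
At Stage I.1 the plaintiff must meet a preponderance (weight is at least 52): on (a) the weight is 54, which does reach 52, so (a) meets the standard; on (b) the weight is 95 less the opposing 37 gives net 58, which does reach 52, so (b) meets the standard.
  Stage I.1 carried; the burden shifts to the defendant.
At Stage I.2 the defendant must meet a preponderance (weight is at least 52): on (c) the weight is 49 less the opposing 5 gives net 44, < 52, so (c) does not meet the standard.
  Stage I.2 not carried; the defendant fails its burden.
The analysis ends at Stage I.2; the plaintiff prevails on this issue.
— Issue II —
At Stage II.1 the plaintiff must meet the balance of probabilities (weight is at least 52): on (d) the weight is 58, ≥ 52, so (d) meets the standard.
  Stage II.1 carried; the burden shifts to the defendant.
At Stage II.2 the defendant must meet a clear and cogent showing (weight is at least 80): on (e) the weight is 73, which does not reach 80, so (e) does not meet the standard.
  The defendant does not carry Stage II.2.
The analysis ends at Stage II.2; the plaintiff prevails on this issue.
— Issue III —
Stage III.1 (plaintiff, a more-likely-than-not showing, weight is at least 51): (f) 52 ≥ 51 — meets; (g) net 75−20=55 ≥ 51 — meets.
  Stage III.1 carried; the burden remains with the plaintiff.
Stage III.2 (plaintiff, any credible evidence, weight is at least 20): (h) net 64−39=25 ≥ 20 — meets.
  Stage III.2 carried; the final stage is satisfied.
All stages carried — the plaintiff prevails on this issue.
Per-issue: Issue I → plaintiff; Issue II → plaintiff; Issue III → plaintiff. The plaintiff must prevail on a majority of issues; overall, the plaintiff prevails.

plaintiff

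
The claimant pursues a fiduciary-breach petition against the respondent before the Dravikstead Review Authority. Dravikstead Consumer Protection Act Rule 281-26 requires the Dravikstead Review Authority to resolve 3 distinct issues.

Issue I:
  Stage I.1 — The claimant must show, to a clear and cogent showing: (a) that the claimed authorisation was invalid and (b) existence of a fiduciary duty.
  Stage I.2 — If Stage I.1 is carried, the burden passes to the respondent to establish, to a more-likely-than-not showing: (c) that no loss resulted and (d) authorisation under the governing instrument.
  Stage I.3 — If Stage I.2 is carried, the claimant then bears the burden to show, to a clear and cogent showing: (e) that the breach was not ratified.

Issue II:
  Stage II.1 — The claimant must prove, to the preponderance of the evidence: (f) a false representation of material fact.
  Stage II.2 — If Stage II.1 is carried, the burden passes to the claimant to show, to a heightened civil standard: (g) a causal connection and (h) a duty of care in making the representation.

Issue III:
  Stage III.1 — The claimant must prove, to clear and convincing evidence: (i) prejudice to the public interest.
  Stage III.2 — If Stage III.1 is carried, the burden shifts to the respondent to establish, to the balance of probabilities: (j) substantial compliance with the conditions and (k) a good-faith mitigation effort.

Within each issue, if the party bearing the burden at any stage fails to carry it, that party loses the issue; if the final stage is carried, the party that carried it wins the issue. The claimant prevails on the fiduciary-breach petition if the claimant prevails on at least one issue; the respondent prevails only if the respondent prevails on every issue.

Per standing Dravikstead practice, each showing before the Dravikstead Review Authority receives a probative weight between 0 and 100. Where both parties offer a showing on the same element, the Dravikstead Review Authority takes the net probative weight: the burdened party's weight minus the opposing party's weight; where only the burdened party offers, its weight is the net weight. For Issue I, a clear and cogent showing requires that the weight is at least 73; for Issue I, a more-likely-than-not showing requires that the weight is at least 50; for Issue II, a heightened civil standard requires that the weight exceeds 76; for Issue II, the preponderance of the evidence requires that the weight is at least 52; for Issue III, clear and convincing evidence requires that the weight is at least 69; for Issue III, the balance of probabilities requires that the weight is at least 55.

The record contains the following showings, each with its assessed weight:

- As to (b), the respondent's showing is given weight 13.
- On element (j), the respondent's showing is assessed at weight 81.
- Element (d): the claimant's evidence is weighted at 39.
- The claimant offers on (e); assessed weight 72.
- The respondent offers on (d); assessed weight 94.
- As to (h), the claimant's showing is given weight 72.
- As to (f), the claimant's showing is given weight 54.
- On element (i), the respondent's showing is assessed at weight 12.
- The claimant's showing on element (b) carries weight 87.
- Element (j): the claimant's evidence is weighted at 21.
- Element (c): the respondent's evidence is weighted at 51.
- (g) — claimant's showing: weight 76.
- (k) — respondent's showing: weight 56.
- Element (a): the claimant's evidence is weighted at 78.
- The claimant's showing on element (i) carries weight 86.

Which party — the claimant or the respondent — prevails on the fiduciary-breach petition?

— Issue I —
Stage I.1 — burden on claimant; standard: a clear and cogent showing (weight is at least 73).
    (a): 78 ≥ 73 [met]
    (b): 87 − 13 = 74 ≥ 73 [met]
  Stage I.1 is satisfied; the onus moves to the respondent.
Stage I.2 — burden on respondent; standard: a more-likely-than-not showing (weight is at least 50).
    (c): 51 ≥ 50 [met]
    (d): 94 − 39 = 55 ≥ 50 [met]
  All elements met. The burden passes to the claimant.
Stage I.3 — burden on claimant; standard: a clear and cogent showing (weight is at least 73).
    (e): 72 < 73 [not met]
  Stage I.3 not carried; the claimant fails its burden.
The analysis ends at Stage I.3; the respondent prevails on this issue.
— Issue II —
Stage II.1 — burden on claimant; standard: the preponderance of the evidence (weight is at least 52).
    (f): 54 ≥ 52 [met]
  All elements met. The claimant retains the burden for Stage II.2.
Stage II.2 — burden on claimant; standard: a heightened civil standard (weight exceeds 76).
    (g): 76 ≤ 76 [not met]
    (h): 72 ≤ 76 [not met]
  The claimant does not carry Stage II.2.
The respondent prevails on this issue.
— Issue III —
Stage III.1 (claimant, clear and convincing evidence, weight is at least 69): (i) net 86−12=74 ≥ 69 — meets.
  The claimant carries Stage III.1; the respondent now bears the burden.
Stage III.2 (respondent, the balance of probabilities, weight is at least 55): (j) net 81−21=60 ≥ 55 — meets; (k) 56 ≥ 55 — meets.
  The respondent carries the last stage.
With every stage satisfied, the respondent prevails on this issue.
Per-issue: Issue I → respondent; Issue II → respondent; Issue III → respondent. The claimant must prevail on at least one issue; overall, the respondent prevails.

respondent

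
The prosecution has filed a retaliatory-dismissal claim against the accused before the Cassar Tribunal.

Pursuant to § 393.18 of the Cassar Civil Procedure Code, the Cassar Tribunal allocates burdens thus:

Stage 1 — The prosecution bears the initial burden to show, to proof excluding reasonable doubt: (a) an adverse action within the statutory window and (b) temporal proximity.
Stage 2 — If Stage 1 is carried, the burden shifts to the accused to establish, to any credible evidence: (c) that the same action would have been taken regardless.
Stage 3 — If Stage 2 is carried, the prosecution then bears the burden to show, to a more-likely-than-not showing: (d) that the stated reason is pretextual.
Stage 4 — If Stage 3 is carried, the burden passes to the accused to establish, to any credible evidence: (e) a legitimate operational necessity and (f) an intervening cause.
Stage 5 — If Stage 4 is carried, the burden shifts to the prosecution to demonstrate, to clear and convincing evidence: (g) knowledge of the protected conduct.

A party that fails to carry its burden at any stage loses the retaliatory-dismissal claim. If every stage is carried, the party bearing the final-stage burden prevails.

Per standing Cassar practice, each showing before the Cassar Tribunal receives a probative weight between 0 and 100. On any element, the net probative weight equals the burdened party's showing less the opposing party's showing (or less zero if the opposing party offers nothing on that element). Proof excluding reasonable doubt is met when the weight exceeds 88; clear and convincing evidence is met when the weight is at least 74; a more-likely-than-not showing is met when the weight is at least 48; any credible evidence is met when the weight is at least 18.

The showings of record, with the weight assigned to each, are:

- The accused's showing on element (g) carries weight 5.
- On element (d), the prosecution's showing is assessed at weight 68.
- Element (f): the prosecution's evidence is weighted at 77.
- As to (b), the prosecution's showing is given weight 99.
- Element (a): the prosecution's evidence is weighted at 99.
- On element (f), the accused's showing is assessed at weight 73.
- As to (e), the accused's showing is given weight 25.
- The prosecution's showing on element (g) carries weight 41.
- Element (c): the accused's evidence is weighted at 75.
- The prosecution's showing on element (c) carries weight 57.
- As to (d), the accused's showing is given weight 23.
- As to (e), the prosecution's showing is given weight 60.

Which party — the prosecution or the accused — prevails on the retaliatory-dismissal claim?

accused

At Stage 1 the prosecution must meet proof excluding reasonable doubt (weight exceeds 88): on (a) the weight is 99, > 88, so (a) meets the standard; on (b) the weight is 99, which does exceed 88, so (b) meets the standard.
  The prosecution carries Stage 1; the accused now bears the burden.
At Stage 2 the accused must meet any credible evidence (weight is at least 18): on (c) the weight is 75 less the opposing 57 gives net 18, which does reach 18, so (c) meets the standard.
  All elements met. The burden passes to the prosecution.
At Stage 3 the prosecution must meet a more-likely-than-not showing (weight is at least 48): on (d) the weight is 68 less the opposing 23 gives net 45, which does not reach 48, so (d) does not meet the standard.
  Not every element is met, so the prosecution fails to carry Stage 3.
The accused prevails.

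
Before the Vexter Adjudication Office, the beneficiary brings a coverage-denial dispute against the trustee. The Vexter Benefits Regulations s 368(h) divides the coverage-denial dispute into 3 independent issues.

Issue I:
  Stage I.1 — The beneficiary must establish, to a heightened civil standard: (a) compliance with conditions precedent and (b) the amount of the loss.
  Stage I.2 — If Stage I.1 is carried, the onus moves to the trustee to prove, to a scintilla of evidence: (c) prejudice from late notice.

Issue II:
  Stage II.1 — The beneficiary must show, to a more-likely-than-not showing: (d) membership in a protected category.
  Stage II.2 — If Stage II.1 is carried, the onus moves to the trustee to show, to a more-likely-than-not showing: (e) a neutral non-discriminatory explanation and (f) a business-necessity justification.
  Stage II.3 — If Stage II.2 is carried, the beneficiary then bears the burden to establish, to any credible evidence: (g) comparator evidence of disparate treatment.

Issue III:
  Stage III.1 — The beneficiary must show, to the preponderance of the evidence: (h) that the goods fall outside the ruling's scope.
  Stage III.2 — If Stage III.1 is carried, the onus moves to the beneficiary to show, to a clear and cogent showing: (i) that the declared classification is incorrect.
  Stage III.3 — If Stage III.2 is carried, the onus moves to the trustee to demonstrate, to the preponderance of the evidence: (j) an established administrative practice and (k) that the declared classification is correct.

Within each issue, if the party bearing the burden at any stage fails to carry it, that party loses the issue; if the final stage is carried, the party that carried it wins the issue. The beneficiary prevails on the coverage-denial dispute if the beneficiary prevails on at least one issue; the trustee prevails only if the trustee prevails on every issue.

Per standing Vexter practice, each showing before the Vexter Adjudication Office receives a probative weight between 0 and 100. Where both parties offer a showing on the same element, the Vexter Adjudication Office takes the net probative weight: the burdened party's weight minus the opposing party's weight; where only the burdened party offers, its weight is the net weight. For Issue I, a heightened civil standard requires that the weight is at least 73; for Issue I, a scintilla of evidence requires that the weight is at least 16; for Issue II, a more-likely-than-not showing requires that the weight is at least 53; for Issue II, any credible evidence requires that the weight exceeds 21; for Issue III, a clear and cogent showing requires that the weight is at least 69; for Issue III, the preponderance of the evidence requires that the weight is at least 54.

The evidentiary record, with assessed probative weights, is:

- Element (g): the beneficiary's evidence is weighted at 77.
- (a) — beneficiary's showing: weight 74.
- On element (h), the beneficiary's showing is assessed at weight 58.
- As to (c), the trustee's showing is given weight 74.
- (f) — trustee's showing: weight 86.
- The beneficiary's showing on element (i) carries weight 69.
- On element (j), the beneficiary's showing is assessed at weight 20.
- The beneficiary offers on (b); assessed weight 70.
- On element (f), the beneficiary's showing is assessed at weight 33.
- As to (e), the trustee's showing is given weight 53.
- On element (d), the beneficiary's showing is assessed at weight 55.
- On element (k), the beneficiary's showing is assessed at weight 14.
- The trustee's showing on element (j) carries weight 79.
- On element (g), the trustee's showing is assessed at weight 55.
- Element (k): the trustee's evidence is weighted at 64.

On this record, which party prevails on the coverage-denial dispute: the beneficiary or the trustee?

— Issue I —
Stage I.1 (beneficiary, a heightened civil standard, weight is at least 73): (a) 74 ≥ 73 — meets; (b) 70 < 73 — fails.
  Stage I.1 not carried; the beneficiary fails its burden.
The analysis ends at Stage I.1; the trustee prevails on this issue.
— Issue II —
At Stage II.1 the beneficiary must meet a more-likely-than-not showing (weight is at least 53): on (d) the weight is 55, ≥ 53, so (d) meets the standard.
  The beneficiary carries Stage II.1; the trustee now bears the burden.
At Stage II.2 the trustee must meet a more-likely-than-not showing (weight is at least 53): on (e) the weight is 53, which does reach 53, so (e) meets the standard; on (f) the weight is 86 less the opposing 33 gives net 53, which does reach 53, so (f) meets the standard.
  The trustee carries Stage II.2; the beneficiary now bears the burden.
At Stage II.3 the beneficiary must meet any credible evidence (weight exceeds 21): on (g) the weight is 77 less the opposing 55 gives net 22, > 21, so (g) meets the standard.
  The beneficiary carries the last stage.
Every stage carried; the beneficiary prevails on this issue.
— Issue III —
At Stage III.1 the beneficiary must meet the preponderance of the evidence (weight is at least 54): on (h) the weight is 58, ≥ 54, so (h) meets the standard.
  All elements met. The beneficiary retains the burden for Stage III.2.
At Stage III.2 the beneficiary must meet a clear and cogent showing (weight is at least 69): on (i) the weight is 69, ≥ 69, so (i) meets the standard.
  All elements met. The burden passes to the trustee.
At Stage III.3 the trustee must meet the preponderance of the evidence (weight is at least 54): on (j) the weight is 79 less the opposing 20 gives net 59, ≥ 54, so (j) meets the standard; on (k) the weight is 64 less the opposing 14 gives net 50, < 54, so (k) does not meet the standard.
  Not every element is met, so the trustee fails to carry Stage III.3.
The analysis ends at Stage III.3; the beneficiary prevails on this issue.
Per-issue: Issue I → trustee; Issue II → beneficiary; Issue III → beneficiary. The beneficiary must prevail on at least one issue; overall, the beneficiary prevails.

beneficiary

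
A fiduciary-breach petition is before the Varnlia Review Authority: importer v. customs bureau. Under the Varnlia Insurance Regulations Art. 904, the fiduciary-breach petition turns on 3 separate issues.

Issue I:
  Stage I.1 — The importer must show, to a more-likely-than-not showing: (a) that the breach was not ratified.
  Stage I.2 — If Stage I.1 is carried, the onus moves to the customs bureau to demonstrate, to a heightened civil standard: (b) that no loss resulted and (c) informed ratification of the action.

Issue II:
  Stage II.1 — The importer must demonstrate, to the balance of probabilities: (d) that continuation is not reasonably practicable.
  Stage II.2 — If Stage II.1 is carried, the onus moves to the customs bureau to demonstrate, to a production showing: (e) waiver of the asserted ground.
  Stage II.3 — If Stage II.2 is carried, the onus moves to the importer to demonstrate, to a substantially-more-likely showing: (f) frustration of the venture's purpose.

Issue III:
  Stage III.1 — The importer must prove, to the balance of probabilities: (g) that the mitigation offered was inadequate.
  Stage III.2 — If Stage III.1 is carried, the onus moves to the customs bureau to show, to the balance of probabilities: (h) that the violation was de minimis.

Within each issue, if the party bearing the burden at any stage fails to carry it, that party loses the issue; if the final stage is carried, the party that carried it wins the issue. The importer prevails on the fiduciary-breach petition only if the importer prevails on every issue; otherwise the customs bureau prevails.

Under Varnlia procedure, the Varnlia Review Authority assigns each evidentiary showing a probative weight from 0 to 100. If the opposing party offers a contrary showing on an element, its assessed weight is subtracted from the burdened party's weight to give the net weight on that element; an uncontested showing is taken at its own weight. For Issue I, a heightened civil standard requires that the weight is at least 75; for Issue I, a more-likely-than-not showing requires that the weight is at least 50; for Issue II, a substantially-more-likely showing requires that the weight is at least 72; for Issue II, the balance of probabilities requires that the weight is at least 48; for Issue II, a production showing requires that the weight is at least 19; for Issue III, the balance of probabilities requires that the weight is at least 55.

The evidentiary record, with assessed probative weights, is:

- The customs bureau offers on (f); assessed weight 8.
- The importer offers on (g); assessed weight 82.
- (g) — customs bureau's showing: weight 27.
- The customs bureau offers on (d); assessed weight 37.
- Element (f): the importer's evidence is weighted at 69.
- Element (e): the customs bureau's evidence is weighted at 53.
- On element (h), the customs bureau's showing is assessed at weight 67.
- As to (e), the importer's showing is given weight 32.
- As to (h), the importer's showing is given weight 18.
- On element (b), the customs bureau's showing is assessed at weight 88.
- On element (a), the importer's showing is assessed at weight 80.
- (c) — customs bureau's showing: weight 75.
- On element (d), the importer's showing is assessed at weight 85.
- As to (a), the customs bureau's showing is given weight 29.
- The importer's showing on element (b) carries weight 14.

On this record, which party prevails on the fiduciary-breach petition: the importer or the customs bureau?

— Issue I —
Stage I.1 — burden on importer; standard: a more-likely-than-not showing (weight is at least 50).
    (a): 80 − 29 = 51 ≥ 50 [met]
  Stage I.1 carried; the burden shifts to the customs bureau.
Stage I.2 — burden on customs bureau; standard: a heightened civil standard (weight is at least 75).
    (b): 88 − 14 = 74 < 75 [not met]
    (c): 75 ≥ 75 [met]
  Not every element is met, so the customs bureau fails to carry Stage I.2.
So the importer prevails on this issue.
— Issue II —
Stage II.1 — burden on importer; standard: the balance of probabilities (weight is at least 48).
    (d): 85 − 37 = 48 ≥ 48 [met]
  Stage II.1 carried; the burden shifts to the customs bureau.
Stage II.2 — burden on customs bureau; standard: a production showing (weight is at least 19).
    (e): 53 − 32 = 21 ≥ 19 [met]
  Stage II.2 is satisfied; the onus moves to the importer.
Stage II.3 — burden on importer; standard: a substantially-more-likely showing (weight is at least 72).
    (f): 69 − 8 = 61 < 72 [not met]
  The importer does not carry Stage II.3.
The customs bureau prevails on this issue.
— Issue III —
At Stage III.1 the importer must meet the balance of probabilities (weight is at least 55): on (g) the weight is 82 less the opposing 27 gives net 55, ≥ 55, so (g) meets the standard.
  Stage III.1 carried; the burden shifts to the customs bureau.
At Stage III.2 the customs bureau must meet the balance of probabilities (weight is at least 55): on (h) the weight is 67 less the opposing 18 gives net 49, which does not reach 55, so (h) does not meet the standard.
  Stage III.2 not carried; the customs bureau fails its burden.
The importer prevails on this issue.
Per-issue: Issue I → importer; Issue II → customs bureau; Issue III → importer. The importer must prevail on every issue; overall, the customs bureau prevails.

customs bureau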